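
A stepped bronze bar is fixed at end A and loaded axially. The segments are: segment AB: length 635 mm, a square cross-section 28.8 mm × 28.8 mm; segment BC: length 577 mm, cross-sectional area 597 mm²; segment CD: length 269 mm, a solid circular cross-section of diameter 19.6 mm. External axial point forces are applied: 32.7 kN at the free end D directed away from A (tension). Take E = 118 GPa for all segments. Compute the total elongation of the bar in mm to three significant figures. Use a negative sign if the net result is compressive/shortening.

0.727 mm

Internal axial forces (sectioning from the free end, tension +): N_CD = 32.7 kN, N_BC = 32.7 kN, N_AB = 32.7 kN.
A_AB = 829.4 mm².
A_CD = 301.7 mm².
δ_AB = 32700·635/(829.4·118000) = 0.2122 mm
δ_BC = 32700·577/(597·118000) = 0.2678 mm
δ_CD = 32700·269/(301.7·118000) = 0.2471 mm
δ = Σδ_i = 0.7271 mm.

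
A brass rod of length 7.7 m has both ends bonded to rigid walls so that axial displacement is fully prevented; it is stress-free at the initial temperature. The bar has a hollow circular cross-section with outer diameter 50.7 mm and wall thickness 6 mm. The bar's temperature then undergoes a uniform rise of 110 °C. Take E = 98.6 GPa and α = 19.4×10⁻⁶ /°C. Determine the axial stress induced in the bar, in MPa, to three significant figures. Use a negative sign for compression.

-210 MPa

Free thermal expansion αLΔT = 19.4e-6 · 7700 · 110 = 16.43 mm.
The walls impose strain ε = −(16.43)/7700 = -2.1340e-03; σ = Eε = 98600 · -2.1340e-03 = -210.4 MPa.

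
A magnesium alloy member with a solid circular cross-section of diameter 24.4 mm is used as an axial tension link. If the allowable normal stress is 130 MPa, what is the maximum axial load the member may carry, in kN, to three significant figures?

60.8 kN

A = 467.6 mm².
P_max = σ_allow · A = 130 · 467.6 = 60790 N = 60.79 kN.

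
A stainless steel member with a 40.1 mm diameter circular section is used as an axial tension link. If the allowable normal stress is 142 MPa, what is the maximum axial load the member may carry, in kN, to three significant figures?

A = 1263 mm².
P_max = σ_allow · A = 142 · 1263 = 179300 N = 179.3 kN.

179 kN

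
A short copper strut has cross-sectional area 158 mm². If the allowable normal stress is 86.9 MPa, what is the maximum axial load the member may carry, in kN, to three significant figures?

13.7 kN

P_max = σ_allow · A = 86.9 · 158 = 13730 N = 13.73 kN.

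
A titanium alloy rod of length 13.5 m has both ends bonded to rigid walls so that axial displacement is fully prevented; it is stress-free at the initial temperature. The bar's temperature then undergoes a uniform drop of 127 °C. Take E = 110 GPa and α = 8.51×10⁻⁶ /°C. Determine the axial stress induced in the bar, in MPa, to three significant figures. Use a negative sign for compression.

119 MPa

Free thermal expansion αLΔT = 8.51e-6 · 13500 · -127 = -14.59 mm.
The walls impose strain ε = −(-14.59)/13500 = 1.0808e-03; σ = Eε = 110000 · 1.0808e-03 = 118.9 MPa.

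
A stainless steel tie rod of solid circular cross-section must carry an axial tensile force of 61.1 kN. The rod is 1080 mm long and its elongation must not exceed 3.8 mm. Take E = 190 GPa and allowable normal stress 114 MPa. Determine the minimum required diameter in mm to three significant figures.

Required area A ≥ P/σ_allow = 61100/114 = 536 mm².
For a solid circular section, d ≥ √(4A/π) = 26.12 mm.
Elongation limit: A ≥ PL/(Eδ_allow) = 61100·1080/(190000·3.8) = 91.4 mm² ⇒ d ≥ 10.79 mm.
The stress limit governs.

26.1 mm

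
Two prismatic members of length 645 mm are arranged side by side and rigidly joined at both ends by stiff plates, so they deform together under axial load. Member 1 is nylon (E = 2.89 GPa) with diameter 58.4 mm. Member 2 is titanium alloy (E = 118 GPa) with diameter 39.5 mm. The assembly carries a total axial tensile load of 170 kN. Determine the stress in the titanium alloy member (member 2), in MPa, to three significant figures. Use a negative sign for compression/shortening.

A_1 = 2679 mm².
A_2 = 1225 mm².
Equal strain + equilibrium ⇒ each member carries load in proportion to AE: A₁E₁ = 7741000 N, A₂E₂ = 144600000 N, ΣAE = 152300000 N.
σ₂ = P·E₂/ΣAE = 170000·118000/152300000 = 131.7 MPa.

132 MPa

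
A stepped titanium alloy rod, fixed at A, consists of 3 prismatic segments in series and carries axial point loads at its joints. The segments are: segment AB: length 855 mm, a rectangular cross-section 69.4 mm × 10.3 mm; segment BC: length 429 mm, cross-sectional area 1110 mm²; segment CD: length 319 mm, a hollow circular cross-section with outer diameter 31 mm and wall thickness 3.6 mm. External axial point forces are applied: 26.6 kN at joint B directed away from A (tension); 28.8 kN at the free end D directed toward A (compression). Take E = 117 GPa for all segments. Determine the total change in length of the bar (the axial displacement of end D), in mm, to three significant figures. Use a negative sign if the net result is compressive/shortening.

Internal axial forces (sectioning from the free end, tension +): N_CD = -28.8 kN, N_BC = -28.8 kN, N_AB = -2.2 kN.
A_AB = 714.8 mm².
A_CD = 309.9 mm².
δ_AB = -2200·855/(714.8·117000) = -0.02249 mm
δ_BC = -28800·429/(1110·117000) = -0.09514 mm
δ_CD = -28800·319/(309.9·117000) = -0.2534 mm
δ = Σδ_i = -0.371 mm.

-0.371 mm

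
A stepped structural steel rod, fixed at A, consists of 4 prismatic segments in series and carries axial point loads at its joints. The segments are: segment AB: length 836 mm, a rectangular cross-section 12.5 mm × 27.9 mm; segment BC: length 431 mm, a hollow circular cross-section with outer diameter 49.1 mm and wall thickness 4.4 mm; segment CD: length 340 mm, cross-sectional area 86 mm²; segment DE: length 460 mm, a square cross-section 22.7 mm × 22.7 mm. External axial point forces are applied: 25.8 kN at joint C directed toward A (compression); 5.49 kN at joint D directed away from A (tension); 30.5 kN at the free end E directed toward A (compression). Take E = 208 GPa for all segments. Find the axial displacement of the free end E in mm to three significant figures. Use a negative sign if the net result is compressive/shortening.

-1.36 mm

Internal axial forces (sectioning from the free end, tension +): N_DE = -30.5 kN, N_CD = -25.01 kN, N_BC = -50.81 kN, N_AB = -50.81 kN.
A_AB = 348.8 mm².
A_BC = 617.9 mm².
A_DE = 515.3 mm².
δ_AB = -50810·836/(348.8·208000) = -0.5856 mm
δ_BC = -50810·431/(617.9·208000) = -0.1704 mm
δ_CD = -25010·340/(86·208000) = -0.4754 mm
δ_DE = -30500·460/(515.3·208000) = -0.1309 mm
δ = Σδ_i = -1.362 mm.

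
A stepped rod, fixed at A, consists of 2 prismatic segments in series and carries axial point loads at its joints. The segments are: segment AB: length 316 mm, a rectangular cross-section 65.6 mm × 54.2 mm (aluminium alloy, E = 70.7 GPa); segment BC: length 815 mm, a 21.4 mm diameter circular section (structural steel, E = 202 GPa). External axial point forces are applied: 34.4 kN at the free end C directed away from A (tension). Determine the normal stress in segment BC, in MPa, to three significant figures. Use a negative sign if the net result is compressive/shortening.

Internal axial forces (sectioning from the free end, tension +): N_BC = 34.4 kN, N_AB = 34.4 kN.
A_BC = 359.7 mm².
σ_BC = N_BC/A_BC = 34400/359.7 = 95.64 MPa.

95.6 MPa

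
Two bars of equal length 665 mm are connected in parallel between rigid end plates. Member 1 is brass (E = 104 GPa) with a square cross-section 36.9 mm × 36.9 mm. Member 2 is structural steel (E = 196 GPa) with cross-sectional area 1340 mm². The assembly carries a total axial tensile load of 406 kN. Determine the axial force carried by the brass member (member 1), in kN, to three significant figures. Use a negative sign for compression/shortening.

A_1 = 1362 mm².
Equal strain + equilibrium ⇒ each member carries load in proportion to AE: A₁E₁ = 141600000 N, A₂E₂ = 262600000 N, ΣAE = 404200000 N.
F₁ = P·A₁E₁/ΣAE = 406000·141600000/404200000 = 142200 N.

142 kN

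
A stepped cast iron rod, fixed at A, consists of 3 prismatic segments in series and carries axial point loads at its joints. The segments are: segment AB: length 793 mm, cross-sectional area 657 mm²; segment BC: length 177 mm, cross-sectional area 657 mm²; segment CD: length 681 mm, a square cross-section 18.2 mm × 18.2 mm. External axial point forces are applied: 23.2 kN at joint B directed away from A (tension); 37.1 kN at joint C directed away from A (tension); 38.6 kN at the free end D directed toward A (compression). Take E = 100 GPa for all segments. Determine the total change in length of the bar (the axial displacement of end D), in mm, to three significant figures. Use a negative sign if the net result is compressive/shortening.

-0.536 mm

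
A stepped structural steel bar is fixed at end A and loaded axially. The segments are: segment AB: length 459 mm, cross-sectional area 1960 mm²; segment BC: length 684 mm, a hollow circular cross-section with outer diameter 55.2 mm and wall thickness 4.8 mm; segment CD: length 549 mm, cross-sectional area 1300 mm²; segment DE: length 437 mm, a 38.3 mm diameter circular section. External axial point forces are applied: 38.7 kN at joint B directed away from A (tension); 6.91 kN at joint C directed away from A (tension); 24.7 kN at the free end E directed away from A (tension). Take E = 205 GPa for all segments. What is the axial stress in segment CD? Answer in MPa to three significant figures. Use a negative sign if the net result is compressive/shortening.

Internal axial forces (sectioning from the free end, tension +): N_DE = 24.7 kN, N_CD = 24.7 kN, N_BC = 31.61 kN, N_AB = 70.31 kN.
σ_CD = N_CD/A_CD = 24700/1300 = 19 MPa.

19.0 MPa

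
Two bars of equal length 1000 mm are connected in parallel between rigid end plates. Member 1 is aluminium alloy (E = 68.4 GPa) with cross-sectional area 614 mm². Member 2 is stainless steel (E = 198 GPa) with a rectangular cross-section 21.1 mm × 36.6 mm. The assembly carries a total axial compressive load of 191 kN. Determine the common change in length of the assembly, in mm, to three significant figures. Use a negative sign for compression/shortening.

-0.980 mm

A_2 = 772.3 mm².
Equal strain + equilibrium ⇒ each member carries load in proportion to AE: A₁E₁ = 42000000 N, A₂E₂ = 152900000 N, ΣAE = 194900000 N.
δ = PL/ΣAE = -191000·1000/194900000 = -0.98 mm.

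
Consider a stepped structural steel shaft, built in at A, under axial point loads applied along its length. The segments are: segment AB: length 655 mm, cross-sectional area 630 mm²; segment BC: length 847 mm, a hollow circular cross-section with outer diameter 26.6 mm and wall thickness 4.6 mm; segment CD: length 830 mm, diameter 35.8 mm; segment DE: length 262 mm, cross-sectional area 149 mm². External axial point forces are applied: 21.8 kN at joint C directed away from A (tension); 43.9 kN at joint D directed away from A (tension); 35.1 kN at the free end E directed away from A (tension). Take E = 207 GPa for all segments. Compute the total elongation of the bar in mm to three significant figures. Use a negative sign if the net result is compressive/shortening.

2.42 mm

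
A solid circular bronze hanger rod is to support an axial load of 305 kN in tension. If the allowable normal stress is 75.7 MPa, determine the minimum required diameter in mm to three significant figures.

Required area A ≥ P/σ_allow = 305000/75.7 = 4029 mm².
For a solid circular section, d ≥ √(4A/π) = 71.62 mm.

71.6 mm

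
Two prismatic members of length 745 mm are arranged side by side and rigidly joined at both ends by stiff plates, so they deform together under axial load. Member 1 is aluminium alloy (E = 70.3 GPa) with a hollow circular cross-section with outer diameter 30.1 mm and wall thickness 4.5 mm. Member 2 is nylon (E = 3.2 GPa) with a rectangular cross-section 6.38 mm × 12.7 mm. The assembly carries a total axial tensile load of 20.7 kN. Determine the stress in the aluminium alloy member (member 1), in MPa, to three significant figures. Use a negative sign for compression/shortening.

A_1 = 361.9 mm².
A_2 = 81.03 mm².
Equal strain + equilibrium ⇒ each member carries load in proportion to AE: A₁E₁ = 25440000 N, A₂E₂ = 259300 N, ΣAE = 25700000 N.
σ₁ = P·E₁/ΣAE = 20700·70300/25700000 = 56.62 MPa.

56.6 MPa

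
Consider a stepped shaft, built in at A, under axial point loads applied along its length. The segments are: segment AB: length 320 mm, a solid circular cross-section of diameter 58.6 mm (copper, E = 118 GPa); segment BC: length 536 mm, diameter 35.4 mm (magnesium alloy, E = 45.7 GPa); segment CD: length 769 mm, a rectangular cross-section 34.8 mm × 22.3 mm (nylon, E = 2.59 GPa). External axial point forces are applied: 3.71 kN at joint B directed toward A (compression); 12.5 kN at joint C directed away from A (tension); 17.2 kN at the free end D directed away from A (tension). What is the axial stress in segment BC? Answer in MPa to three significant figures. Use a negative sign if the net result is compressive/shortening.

30.2 MPa

Internal axial forces (sectioning from the free end, tension +): N_CD = 17.2 kN, N_BC = 29.7 kN, N_AB = 25.99 kN.
A_BC = 984.2 mm².
σ_BC = N_BC/A_BC = 29700/984.2 = 30.18 MPa.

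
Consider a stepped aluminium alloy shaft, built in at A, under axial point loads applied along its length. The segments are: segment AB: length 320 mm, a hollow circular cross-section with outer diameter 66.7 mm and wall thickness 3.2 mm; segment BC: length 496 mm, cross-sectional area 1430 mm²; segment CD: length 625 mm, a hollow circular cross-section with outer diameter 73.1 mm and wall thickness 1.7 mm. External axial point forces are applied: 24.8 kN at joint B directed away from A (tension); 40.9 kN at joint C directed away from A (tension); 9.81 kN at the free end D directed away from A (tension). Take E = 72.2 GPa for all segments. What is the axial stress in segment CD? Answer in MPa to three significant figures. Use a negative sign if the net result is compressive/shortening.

25.7 MPa

Internal axial forces (sectioning from the free end, tension +): N_CD = 9.81 kN, N_BC = 50.71 kN, N_AB = 75.51 kN.
A_CD = 381.3 mm².
σ_CD = N_CD/A_CD = 9810/381.3 = 25.73 MPa.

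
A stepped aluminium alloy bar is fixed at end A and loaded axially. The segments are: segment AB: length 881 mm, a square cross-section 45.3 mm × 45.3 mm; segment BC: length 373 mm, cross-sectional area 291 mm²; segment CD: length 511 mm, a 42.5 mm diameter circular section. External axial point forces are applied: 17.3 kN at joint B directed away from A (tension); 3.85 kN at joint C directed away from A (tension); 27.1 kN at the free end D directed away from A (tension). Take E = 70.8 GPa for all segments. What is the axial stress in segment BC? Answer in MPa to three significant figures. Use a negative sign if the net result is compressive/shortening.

Internal axial forces (sectioning from the free end, tension +): N_CD = 27.1 kN, N_BC = 30.95 kN, N_AB = 48.25 kN.
σ_BC = N_BC/A_BC = 30950/291 = 106.4 MPa.

106 MPa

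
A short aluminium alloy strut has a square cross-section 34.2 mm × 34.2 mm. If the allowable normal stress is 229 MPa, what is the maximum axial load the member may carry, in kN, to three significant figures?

A = 1170 mm².
P_max = σ_allow · A = 229 · 1170 = 267800 N = 267.8 kN.

268 kN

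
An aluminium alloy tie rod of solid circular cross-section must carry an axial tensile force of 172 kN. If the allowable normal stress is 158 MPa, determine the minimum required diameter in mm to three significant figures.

Required area A ≥ P/σ_allow = 172000/158 = 1089 mm².
For a solid circular section, d ≥ √(4A/π) = 37.23 mm.

37.2 mm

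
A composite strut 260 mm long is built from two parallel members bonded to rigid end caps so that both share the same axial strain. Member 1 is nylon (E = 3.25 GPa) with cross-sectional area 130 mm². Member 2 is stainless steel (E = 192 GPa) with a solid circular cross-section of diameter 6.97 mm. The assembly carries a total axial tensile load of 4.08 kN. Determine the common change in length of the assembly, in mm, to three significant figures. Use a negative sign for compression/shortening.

0.137 mm

A_2 = 38.16 mm².
Equal strain + equilibrium ⇒ each member carries load in proportion to AE: A₁E₁ = 422500 N, A₂E₂ = 7326000 N, ΣAE = 7748000 N.
δ = PL/ΣAE = 4080·260/7748000 = 0.1369 mm.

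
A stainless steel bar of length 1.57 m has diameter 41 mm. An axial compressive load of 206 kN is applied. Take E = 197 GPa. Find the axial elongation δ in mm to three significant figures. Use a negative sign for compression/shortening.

A = 1320 mm².
δ_mech = NL/(AE) = -206000·1570/(1320·197000) = -1.243 mm.

-1.24 mm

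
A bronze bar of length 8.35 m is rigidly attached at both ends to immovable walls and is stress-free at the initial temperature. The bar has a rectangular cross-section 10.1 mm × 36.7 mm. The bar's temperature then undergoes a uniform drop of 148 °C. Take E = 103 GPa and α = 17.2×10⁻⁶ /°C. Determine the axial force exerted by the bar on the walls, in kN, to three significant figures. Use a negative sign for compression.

Free thermal expansion αLΔT = 17.2e-6 · 8350 · -148 = -21.26 mm.
The walls impose strain ε = −(-21.26)/8350 = 2.5456e-03; σ = Eε = 103000 · 2.5456e-03 = 262.2 MPa.
Wall reaction R = σ·A = 262.2·370.7 = 97190 N = 97.19 kN.

97.2 kN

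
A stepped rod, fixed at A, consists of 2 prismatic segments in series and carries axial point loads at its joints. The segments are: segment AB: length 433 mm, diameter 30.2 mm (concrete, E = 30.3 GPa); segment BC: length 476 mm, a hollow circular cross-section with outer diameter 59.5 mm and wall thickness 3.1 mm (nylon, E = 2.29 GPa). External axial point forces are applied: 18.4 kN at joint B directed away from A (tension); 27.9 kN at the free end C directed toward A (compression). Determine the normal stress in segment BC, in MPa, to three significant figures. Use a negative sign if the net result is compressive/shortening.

-50.8 MPa

Internal axial forces (sectioning from the free end, tension +): N_BC = -27.9 kN, N_AB = -9.5 kN.
A_BC = 549.3 mm².
σ_BC = N_BC/A_BC = -27900/549.3 = -50.79 MPa.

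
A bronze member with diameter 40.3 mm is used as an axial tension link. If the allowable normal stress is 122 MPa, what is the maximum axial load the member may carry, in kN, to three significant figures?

156 kN

A = 1276 mm².
P_max = σ_allow · A = 122 · 1276 = 155600 N = 155.6 kN.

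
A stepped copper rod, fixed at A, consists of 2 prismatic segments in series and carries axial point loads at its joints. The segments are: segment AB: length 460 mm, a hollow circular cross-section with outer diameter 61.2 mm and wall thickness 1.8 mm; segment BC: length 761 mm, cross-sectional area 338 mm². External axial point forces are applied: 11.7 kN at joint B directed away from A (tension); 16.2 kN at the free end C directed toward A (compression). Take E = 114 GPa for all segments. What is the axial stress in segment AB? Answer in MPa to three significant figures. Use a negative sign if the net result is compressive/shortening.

Internal axial forces (sectioning from the free end, tension +): N_BC = -16.2 kN, N_AB = -4.5 kN.
A_AB = 335.9 mm².
σ_AB = N_AB/A_AB = -4500/335.9 = -13.4 MPa.

-13.4 MPa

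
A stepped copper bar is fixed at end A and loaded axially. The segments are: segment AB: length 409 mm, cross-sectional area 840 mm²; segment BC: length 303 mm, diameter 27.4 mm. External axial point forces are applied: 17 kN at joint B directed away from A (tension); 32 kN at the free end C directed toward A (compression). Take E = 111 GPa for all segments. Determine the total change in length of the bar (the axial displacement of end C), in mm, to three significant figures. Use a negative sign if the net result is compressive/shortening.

Internal axial forces (sectioning from the free end, tension +): N_BC = -32 kN, N_AB = -15 kN.
A_BC = 589.6 mm².
δ_AB = -15000·409/(840·111000) = -0.0658 mm
δ_BC = -32000·303/(589.6·111000) = -0.1481 mm
δ = Σδ_i = -0.2139 mm.

-0.214 mm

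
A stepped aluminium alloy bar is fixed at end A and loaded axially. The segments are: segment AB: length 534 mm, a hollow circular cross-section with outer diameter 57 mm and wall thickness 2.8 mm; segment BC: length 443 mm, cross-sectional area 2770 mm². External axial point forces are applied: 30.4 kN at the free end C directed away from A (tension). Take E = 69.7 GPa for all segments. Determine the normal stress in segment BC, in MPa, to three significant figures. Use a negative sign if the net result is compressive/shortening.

11.0 MPa

Internal axial forces (sectioning from the free end, tension +): N_BC = 30.4 kN, N_AB = 30.4 kN.
σ_BC = N_BC/A_BC = 30400/2770 = 10.97 MPa.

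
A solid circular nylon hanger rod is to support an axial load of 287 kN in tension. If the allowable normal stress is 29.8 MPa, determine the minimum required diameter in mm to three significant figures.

Required area A ≥ P/σ_allow = 287000/29.8 = 9631 mm².
For a solid circular section, d ≥ √(4A/π) = 110.7 mm.

111 mm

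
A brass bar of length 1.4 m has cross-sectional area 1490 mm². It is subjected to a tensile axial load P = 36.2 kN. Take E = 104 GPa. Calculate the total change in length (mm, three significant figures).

0.327 mm

δ_mech = NL/(AE) = 36200·1400/(1490·104000) = 0.3271 mm.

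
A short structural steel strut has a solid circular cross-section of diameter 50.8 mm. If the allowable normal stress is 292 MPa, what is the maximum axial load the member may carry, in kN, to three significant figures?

A = 2027 mm².
P_max = σ_allow · A = 292 · 2027 = 591800 N = 591.8 kN.

592 kN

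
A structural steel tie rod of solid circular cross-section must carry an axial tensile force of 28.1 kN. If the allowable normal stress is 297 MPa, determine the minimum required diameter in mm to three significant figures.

11.0 mm

Required area A ≥ P/σ_allow = 28100/297 = 94.61 mm².
For a solid circular section, d ≥ √(4A/π) = 10.98 mm.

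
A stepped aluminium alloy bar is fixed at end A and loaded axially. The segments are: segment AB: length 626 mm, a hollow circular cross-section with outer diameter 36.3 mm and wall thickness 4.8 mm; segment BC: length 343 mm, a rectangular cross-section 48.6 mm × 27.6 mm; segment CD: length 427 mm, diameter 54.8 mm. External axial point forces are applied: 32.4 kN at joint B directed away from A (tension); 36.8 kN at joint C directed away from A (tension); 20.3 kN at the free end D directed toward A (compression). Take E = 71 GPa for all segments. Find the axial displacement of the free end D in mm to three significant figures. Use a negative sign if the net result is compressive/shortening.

0.915 mm

Internal axial forces (sectioning from the free end, tension +): N_CD = -20.3 kN, N_BC = 16.5 kN, N_AB = 48.9 kN.
A_AB = 475 mm².
A_BC = 1341 mm².
A_CD = 2359 mm².
δ_AB = 48900·626/(475·71000) = 0.9077 mm
δ_BC = 16500·343/(1341·71000) = 0.05943 mm
δ_CD = -20300·427/(2359·71000) = -0.05176 mm
δ = Σδ_i = 0.9153 mm.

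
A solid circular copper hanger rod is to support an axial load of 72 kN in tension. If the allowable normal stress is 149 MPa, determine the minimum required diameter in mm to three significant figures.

24.8 mm

Required area A ≥ P/σ_allow = 72000/149 = 483.2 mm².
For a solid circular section, d ≥ √(4A/π) = 24.8 mm.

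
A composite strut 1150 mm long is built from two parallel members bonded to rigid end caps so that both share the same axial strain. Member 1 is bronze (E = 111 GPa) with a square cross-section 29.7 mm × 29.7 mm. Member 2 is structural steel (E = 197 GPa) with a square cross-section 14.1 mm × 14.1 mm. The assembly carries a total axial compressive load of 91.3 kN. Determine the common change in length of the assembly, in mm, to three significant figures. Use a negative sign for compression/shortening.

A_1 = 882.1 mm².
A_2 = 198.8 mm².
Equal strain + equilibrium ⇒ each member carries load in proportion to AE: A₁E₁ = 97910000 N, A₂E₂ = 39170000 N, ΣAE = 137100000 N.
δ = PL/ΣAE = -91300·1150/137100000 = -0.766 mm.

-0.766 mm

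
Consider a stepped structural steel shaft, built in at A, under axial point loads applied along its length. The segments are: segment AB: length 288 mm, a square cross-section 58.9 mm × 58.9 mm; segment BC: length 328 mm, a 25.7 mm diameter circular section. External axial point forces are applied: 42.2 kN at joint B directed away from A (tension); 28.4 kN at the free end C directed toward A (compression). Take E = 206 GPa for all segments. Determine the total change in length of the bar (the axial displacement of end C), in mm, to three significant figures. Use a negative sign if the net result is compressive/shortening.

-0.0816 mm

Internal axial forces (sectioning from the free end, tension +): N_BC = -28.4 kN, N_AB = 13.8 kN.
A_AB = 3469 mm².
A_BC = 518.7 mm².
δ_AB = 13800·288/(3469·206000) = 0.005561 mm
δ_BC = -28400·328/(518.7·206000) = -0.08717 mm
δ = Σδ_i = -0.08161 mm.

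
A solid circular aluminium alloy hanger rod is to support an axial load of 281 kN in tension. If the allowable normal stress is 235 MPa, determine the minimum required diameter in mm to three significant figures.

39.0 mm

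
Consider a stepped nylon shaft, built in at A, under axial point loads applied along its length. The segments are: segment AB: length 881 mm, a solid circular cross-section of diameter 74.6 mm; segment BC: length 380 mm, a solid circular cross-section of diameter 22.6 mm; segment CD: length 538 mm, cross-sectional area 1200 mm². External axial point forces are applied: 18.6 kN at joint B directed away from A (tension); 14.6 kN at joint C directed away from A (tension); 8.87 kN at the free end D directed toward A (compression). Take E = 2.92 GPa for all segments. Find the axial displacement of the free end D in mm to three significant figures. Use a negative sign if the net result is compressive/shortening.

2.18 mm

Internal axial forces (sectioning from the free end, tension +): N_CD = -8.87 kN, N_BC = 5.73 kN, N_AB = 24.33 kN.
A_AB = 4371 mm².
A_BC = 401.1 mm².
δ_AB = 24330·881/(4371·2920) = 1.679 mm
δ_BC = 5730·380/(401.1·2920) = 1.859 mm
δ_CD = -8870·538/(1200·2920) = -1.362 mm
δ = Σδ_i = 2.176 mm.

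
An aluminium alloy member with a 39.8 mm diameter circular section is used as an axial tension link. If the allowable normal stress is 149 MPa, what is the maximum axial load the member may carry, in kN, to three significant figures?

185 kN

A = 1244 mm².
P_max = σ_allow · A = 149 · 1244 = 185400 N = 185.4 kN.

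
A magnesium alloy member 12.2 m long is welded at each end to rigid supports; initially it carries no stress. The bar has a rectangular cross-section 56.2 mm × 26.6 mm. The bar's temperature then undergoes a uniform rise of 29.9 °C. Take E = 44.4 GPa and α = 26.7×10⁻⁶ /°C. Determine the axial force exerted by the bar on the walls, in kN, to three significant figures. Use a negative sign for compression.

-53.0 kN

Free thermal expansion αLΔT = 26.7e-6 · 12200 · 29.9 = 9.74 mm.
The walls impose strain ε = −(9.74)/12200 = -7.9833e-04; σ = Eε = 44400 · -7.9833e-04 = -35.45 MPa.
Wall reaction R = σ·A = -35.45·1495 = -52990 N = -52.99 kN.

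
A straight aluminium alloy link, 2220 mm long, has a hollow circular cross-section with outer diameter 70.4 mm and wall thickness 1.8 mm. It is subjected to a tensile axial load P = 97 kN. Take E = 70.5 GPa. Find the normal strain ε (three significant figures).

0.00355

A = 387.9 mm².
σ = N/A = 250 MPa; ε = σ/E = 250/70500 = 3.547e-03.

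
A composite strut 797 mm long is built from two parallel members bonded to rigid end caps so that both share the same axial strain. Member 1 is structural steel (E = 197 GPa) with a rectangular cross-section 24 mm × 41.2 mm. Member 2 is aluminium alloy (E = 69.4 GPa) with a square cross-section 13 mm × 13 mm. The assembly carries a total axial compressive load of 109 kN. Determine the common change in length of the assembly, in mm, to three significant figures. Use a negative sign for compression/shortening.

A_1 = 988.8 mm².
A_2 = 169 mm².
Equal strain + equilibrium ⇒ each member carries load in proportion to AE: A₁E₁ = 194800000 N, A₂E₂ = 11730000 N, ΣAE = 206500000 N.
δ = PL/ΣAE = -109000·797/206500000 = -0.4206 mm.

-0.421 mm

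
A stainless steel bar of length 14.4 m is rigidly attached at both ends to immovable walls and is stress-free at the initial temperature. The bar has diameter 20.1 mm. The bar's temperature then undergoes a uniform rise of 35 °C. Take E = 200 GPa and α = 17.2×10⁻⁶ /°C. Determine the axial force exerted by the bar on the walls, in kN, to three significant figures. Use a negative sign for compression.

-38.2 kN

Free thermal expansion αLΔT = 17.2e-6 · 14400 · 35 = 8.669 mm.
The walls impose strain ε = −(8.669)/14400 = -6.0200e-04; σ = Eε = 200000 · -6.0200e-04 = -120.4 MPa.
Wall reaction R = σ·A = -120.4·317.3 = -38200 N = -38.2 kN.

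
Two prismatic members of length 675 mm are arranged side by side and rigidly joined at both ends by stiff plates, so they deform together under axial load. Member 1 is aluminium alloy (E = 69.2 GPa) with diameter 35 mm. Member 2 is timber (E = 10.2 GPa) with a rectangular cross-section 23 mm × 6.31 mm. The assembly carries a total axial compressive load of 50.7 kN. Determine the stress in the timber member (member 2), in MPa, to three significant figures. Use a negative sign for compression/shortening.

A_1 = 962.1 mm².
A_2 = 145.1 mm².
Equal strain + equilibrium ⇒ each member carries load in proportion to AE: A₁E₁ = 66580000 N, A₂E₂ = 1480000 N, ΣAE = 68060000 N.
σ₂ = P·E₂/ΣAE = -50700·10200/68060000 = -7.598 MPa.

-7.60 MPa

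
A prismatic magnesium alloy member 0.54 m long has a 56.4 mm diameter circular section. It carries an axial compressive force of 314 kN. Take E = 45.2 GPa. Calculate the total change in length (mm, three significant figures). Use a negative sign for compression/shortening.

A = 2498 mm².
δ_mech = NL/(AE) = -314000·540/(2498·45200) = -1.502 mm.

-1.50 mm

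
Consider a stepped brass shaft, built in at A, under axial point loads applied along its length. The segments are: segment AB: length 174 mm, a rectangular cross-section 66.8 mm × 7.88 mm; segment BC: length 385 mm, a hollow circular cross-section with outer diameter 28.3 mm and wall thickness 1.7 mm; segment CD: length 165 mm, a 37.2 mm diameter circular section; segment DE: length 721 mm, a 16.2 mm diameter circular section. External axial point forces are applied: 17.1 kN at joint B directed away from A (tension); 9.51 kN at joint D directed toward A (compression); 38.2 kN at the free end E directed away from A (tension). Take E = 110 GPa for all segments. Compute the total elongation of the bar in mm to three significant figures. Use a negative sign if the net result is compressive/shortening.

2.10 mm

Internal axial forces (sectioning from the free end, tension +): N_DE = 38.2 kN, N_CD = 28.69 kN, N_BC = 28.69 kN, N_AB = 45.79 kN.
A_AB = 526.4 mm².
A_BC = 142.1 mm².
A_CD = 1087 mm².
A_DE = 206.1 mm².
δ_AB = 45790·174/(526.4·110000) = 0.1376 mm
δ_BC = 28690·385/(142.1·110000) = 0.7068 mm
δ_CD = 28690·165/(1087·110000) = 0.0396 mm
δ_DE = 38200·721/(206.1·110000) = 1.215 mm
δ = Σδ_i = 2.099 mm.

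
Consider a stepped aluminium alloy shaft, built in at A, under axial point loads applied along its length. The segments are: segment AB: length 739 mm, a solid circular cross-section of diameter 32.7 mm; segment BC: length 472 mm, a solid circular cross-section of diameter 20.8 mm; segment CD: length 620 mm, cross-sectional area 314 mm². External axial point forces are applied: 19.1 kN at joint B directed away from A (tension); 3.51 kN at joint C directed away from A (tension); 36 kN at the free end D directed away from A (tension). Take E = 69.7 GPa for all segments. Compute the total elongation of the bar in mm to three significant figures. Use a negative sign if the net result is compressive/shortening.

Internal axial forces (sectioning from the free end, tension +): N_CD = 36 kN, N_BC = 39.51 kN, N_AB = 58.61 kN.
A_AB = 839.8 mm².
A_BC = 339.8 mm².
δ_AB = 58610·739/(839.8·69700) = 0.7399 mm
δ_BC = 39510·472/(339.8·69700) = 0.7874 mm
δ_CD = 36000·620/(314·69700) = 1.02 mm
δ = Σδ_i = 2.547 mm.

2.55 mm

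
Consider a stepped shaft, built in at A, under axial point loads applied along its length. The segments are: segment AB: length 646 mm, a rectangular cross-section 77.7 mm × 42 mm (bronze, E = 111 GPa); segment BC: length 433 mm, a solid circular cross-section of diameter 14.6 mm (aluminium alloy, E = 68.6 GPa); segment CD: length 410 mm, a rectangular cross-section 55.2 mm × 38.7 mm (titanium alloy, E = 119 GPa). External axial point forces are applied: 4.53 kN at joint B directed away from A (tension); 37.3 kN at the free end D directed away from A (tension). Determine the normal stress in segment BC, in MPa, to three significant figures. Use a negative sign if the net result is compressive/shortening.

Internal axial forces (sectioning from the free end, tension +): N_CD = 37.3 kN, N_BC = 37.3 kN, N_AB = 41.83 kN.
A_BC = 167.4 mm².
σ_BC = N_BC/A_BC = 37300/167.4 = 222.8 MPa.

223 MPa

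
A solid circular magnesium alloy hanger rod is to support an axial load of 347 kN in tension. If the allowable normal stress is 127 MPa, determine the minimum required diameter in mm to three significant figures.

59.0 mm

Required area A ≥ P/σ_allow = 347000/127 = 2732 mm².
For a solid circular section, d ≥ √(4A/π) = 58.98 mm.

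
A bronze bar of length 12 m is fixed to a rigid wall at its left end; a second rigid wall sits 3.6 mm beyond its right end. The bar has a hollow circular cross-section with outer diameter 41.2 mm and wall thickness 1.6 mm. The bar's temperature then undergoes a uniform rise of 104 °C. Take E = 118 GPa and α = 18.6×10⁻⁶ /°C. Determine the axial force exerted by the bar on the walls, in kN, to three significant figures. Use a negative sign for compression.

Free thermal expansion αLΔT = 18.6e-6 · 12000 · 104 = 23.21 mm.
The walls engage after the gap closes; constrained expansion = 23.21 − 3.6 = 19.61 mm.
The walls impose strain ε = −(19.61)/12000 = -1.6344e-03; σ = Eε = 118000 · -1.6344e-03 = -192.9 MPa.
Wall reaction R = σ·A = -192.9·199.1 = -38390 N = -38.39 kN.

-38.4 kN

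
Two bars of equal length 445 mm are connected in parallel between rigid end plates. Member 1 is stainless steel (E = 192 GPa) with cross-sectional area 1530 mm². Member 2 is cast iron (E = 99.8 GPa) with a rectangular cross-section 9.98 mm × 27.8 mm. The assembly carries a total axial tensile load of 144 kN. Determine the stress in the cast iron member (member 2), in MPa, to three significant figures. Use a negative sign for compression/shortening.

A_2 = 277.4 mm².
Equal strain + equilibrium ⇒ each member carries load in proportion to AE: A₁E₁ = 293800000 N, A₂E₂ = 27690000 N, ΣAE = 321400000 N.
σ₂ = P·E₂/ΣAE = 144000·99800/321400000 = 44.71 MPa.

44.7 MPa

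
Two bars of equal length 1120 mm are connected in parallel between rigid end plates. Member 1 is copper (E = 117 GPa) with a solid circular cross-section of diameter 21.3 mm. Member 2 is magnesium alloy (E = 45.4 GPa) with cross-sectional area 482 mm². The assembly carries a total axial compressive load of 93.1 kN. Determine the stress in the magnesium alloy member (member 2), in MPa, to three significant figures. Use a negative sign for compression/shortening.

-66.5 MPa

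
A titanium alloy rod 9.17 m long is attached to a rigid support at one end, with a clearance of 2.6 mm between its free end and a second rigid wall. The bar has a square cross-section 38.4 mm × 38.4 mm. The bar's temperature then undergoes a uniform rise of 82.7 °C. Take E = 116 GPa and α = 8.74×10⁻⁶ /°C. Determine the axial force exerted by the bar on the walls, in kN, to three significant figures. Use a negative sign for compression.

-75.1 kN

Free thermal expansion αLΔT = 8.74e-6 · 9170 · 82.7 = 6.628 mm.
The walls engage after the gap closes; constrained expansion = 6.628 − 2.6 = 4.028 mm.
The walls impose strain ε = −(4.028)/9170 = -4.3926e-04; σ = Eε = 116000 · -4.3926e-04 = -50.95 MPa.
Wall reaction R = σ·A = -50.95·1475 = -75140 N = -75.14 kN.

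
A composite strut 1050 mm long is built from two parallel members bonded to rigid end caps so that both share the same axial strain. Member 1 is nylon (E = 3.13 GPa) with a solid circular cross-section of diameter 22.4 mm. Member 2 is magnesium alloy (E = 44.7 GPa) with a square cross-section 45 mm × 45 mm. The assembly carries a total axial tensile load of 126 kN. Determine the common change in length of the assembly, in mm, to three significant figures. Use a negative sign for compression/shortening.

A_1 = 394.1 mm².
A_2 = 2025 mm².
Equal strain + equilibrium ⇒ each member carries load in proportion to AE: A₁E₁ = 1233000 N, A₂E₂ = 90520000 N, ΣAE = 91750000 N.
δ = PL/ΣAE = 126000·1050/91750000 = 1.442 mm.

1.44 mm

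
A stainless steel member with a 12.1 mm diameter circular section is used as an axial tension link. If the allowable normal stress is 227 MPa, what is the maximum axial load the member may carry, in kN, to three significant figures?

A = 115 mm².
P_max = σ_allow · A = 227 · 115 = 26100 N = 26.1 kN.

26.1 kN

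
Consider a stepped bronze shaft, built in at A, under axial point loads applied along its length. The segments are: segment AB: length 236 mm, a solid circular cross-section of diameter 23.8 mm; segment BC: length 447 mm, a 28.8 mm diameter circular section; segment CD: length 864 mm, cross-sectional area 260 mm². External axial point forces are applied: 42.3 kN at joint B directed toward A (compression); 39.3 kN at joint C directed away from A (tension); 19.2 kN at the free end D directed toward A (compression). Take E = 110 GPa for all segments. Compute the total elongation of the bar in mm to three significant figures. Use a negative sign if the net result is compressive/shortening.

Internal axial forces (sectioning from the free end, tension +): N_CD = -19.2 kN, N_BC = 20.1 kN, N_AB = -22.2 kN.
A_AB = 444.9 mm².
A_BC = 651.4 mm².
δ_AB = -22200·236/(444.9·110000) = -0.1071 mm
δ_BC = 20100·447/(651.4·110000) = 0.1254 mm
δ_CD = -19200·864/(260·110000) = -0.58 mm
δ = Σδ_i = -0.5617 mm.

-0.562 mm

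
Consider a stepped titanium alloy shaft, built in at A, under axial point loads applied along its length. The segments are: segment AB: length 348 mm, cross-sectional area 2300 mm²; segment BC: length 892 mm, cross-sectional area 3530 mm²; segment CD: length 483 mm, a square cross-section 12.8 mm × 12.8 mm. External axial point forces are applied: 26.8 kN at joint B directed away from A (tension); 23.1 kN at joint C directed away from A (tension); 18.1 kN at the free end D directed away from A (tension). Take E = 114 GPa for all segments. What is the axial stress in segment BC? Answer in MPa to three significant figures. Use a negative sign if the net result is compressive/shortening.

11.7 MPa

Internal axial forces (sectioning from the free end, tension +): N_CD = 18.1 kN, N_BC = 41.2 kN, N_AB = 68 kN.
σ_BC = N_BC/A_BC = 41200/3530 = 11.67 MPa.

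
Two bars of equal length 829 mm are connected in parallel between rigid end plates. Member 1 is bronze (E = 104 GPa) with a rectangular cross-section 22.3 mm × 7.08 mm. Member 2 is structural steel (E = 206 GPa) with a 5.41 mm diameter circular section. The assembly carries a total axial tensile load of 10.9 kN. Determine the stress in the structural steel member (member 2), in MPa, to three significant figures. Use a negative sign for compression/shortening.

A_1 = 157.9 mm².
A_2 = 22.99 mm².
Equal strain + equilibrium ⇒ each member carries load in proportion to AE: A₁E₁ = 16420000 N, A₂E₂ = 4735000 N, ΣAE = 21160000 N.
σ₂ = P·E₂/ΣAE = 10900·206000/21160000 = 106.1 MPa.

106 MPa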